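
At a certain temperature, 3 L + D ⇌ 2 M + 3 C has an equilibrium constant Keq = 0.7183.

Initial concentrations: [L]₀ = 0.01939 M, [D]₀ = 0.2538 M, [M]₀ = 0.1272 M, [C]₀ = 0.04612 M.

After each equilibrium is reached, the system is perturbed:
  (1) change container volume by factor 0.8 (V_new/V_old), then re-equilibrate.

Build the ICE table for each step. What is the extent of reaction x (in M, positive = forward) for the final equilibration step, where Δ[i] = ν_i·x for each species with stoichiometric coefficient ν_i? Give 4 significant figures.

Q₀ = 0.8579 vs Keq = 0.7183 ⇒ Q>K, reverse
Step 1:
                   L          D          M          C
  init       0.01939     0.2538     0.1272    0.04612
  Δ       7.7493e-04 2.5831e-04 -5.1662e-04 -7.7493e-04
  eq         0.02016     0.2541     0.1267    0.04535
  solve Keq expr → x = -2.5831e-04; check Q = 0.7183
Then change container volume by factor 0.8 (V_new/V_old).
Step 2:
                   L          D          M          C
  init       0.02521     0.3176     0.1584    0.05668
  Δ         0.001245 4.1512e-04 -8.3024e-04  -0.001245
  eq         0.02645      0.318     0.1575    0.05544
  solve Keq expr → x = -4.1512e-04; check Q = 0.7183

x = -4.1512e-04 M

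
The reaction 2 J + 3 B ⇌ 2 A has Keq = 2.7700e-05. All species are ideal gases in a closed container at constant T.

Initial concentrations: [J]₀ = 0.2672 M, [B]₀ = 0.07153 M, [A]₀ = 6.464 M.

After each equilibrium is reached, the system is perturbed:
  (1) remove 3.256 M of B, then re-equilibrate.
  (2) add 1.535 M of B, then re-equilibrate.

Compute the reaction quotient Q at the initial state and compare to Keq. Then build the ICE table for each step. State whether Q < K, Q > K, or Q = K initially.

Q₀ = 1.5991e+06 vs Keq = 2.7700e-05 ⇒ Q>K, reverse
Step 1:
                   J          B          A
  Initial     0.2672    0.07153      6.464
  Change       5.677      8.515     -5.677
  Equil        5.944      8.587     0.7872
  solve Keq expr → x = -2.838; check Q = 2.7700e-05
Then remove 3.256 M of B.
Step 2:
                   J          B          A
  Initial      5.944      5.331     0.7872
  Change      0.3243     0.4864    -0.3243
  Equil        6.268      5.817     0.4629
  solve Keq expr → x = -0.1621; check Q = 2.7700e-05
Then add 1.535 M of B.
Step 3:
                   J          B          A
  Initial      6.268      7.352     0.4629
  Change     -0.1499    -0.2248     0.1499
  Equil        6.118      7.127     0.6127
  solve Keq expr → x = 0.07493; check Q = 2.7700e-05

Q₀ = 1.5991e+06; Q > K (proceeds reverse)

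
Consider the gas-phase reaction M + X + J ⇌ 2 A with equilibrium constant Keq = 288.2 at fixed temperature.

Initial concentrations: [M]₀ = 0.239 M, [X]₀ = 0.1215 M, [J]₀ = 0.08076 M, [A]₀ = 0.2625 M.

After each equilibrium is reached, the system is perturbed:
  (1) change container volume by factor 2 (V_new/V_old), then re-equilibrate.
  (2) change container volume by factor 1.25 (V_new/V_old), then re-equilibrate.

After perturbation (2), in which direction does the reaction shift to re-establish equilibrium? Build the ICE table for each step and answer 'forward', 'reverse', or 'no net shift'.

Direction: reverse

Q₀ = 29.38 vs Keq = 288.2 ⇒ Q<K, forward
Step 1:
                    M           X           J           A
  Initial       0.239      0.1215     0.08076      0.2625
  Change     -0.04851    -0.04851    -0.04851     0.09701
  Equil        0.1905     0.07299     0.03225      0.3595
  solve Keq expr → x = 0.04851; check Q = 288.2
Then change container volume by factor 2 (V_new/V_old).
Step 2:
                    M           X           J           A
  Initial     0.09525      0.0365     0.01613      0.1798
  Change     0.006248    0.006248    0.006248     -0.0125
  Equil        0.1015     0.04274     0.02237      0.1673
  solve Keq expr → x = -0.006248; check Q = 288.2
Then change container volume by factor 1.25 (V_new/V_old).
Step 3:
                    M           X           J           A
  Initial      0.0812      0.0342      0.0179      0.1338
  Change     0.001796    0.001796    0.001796   -0.003593
  Equil       0.08299     0.03599      0.0197      0.1302
  solve Keq expr → x = -0.001796; check Q = 288.2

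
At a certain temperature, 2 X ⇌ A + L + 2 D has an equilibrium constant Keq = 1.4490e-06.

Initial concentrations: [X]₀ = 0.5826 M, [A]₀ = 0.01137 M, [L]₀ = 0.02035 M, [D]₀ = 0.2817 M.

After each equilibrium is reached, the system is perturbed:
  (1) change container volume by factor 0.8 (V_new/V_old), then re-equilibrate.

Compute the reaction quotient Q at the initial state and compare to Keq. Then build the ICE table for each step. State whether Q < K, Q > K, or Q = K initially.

Q₀ = 5.4095e-05; Q > K (proceeds reverse)

Q₀ = 5.4095e-05 vs Keq = 1.4490e-06 ⇒ Q>K, reverse
Step 1:
                   X          A          L          D
  Initial     0.5826    0.01137    0.02035     0.2817
  Change     0.02115   -0.01057   -0.01057   -0.02115
  Equil       0.6037 7.9586e-04   0.009776     0.2606
  solve Keq expr → x = -0.01057; check Q = 1.4490e-06
Then change container volume by factor 0.8 (V_new/V_old).
Step 2:
                   X          A          L          D
  Initial     0.7547 9.9483e-04    0.01222     0.3257
  Change  6.7248e-04 -3.3624e-04 -3.3624e-04 -6.7248e-04
  Equil       0.7554 6.5859e-04    0.01188      0.325
  solve Keq expr → x = -3.3624e-04; check Q = 1.4490e-06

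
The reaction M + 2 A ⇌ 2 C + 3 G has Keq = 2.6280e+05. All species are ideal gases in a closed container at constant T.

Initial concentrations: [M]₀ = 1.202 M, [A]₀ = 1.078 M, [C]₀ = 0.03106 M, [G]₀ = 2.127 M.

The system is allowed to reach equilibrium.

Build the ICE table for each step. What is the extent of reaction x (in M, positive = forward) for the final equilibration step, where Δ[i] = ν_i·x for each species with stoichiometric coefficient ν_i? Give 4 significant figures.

Q₀ = 0.006646 vs Keq = 2.6280e+05 ⇒ Q<K, forward
Step 1:
                  M         A         C         G
  Initial     1.202     1.078   0.03106     2.127
  Change    -0.5297    -1.059     1.059     1.589
  Equil      0.6723   0.01858      1.09     3.716
  solve Keq expr → x = 0.5297; check Q = 2.6280e+05

x = 0.5297 M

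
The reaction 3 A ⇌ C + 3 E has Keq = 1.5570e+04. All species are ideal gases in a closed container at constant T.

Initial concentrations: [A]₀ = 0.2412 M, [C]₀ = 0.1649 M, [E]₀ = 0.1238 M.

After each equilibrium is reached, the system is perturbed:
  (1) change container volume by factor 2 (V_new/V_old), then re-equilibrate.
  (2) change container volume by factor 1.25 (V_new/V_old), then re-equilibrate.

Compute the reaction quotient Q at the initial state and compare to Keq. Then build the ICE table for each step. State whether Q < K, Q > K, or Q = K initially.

Q₀ = 0.0223; Q < K (proceeds forward)

Q₀ = 0.0223 vs Keq = 1.5570e+04 ⇒ Q<K, forward
Step 1:
                   A          C          E
  Initial     0.2412     0.1649     0.1238
  Change     -0.2323    0.07744     0.2323
  Equil     0.008891     0.2423     0.3561
  solve Keq expr → x = 0.07744; check Q = 1.5570e+04
Then change container volume by factor 2 (V_new/V_old).
Step 2:
                   A          C          E
  Initial   0.004446     0.1212     0.1781
  Change  -8.9645e-04 2.9882e-04 8.9645e-04
  Equil     0.003549     0.1215      0.179
  solve Keq expr → x = 2.9882e-04; check Q = 1.5570e+04
Then change container volume by factor 1.25 (V_new/V_old).
Step 3:
                   A          C          E
  Initial   0.002839    0.09717     0.1432
  Change  -1.9926e-04 6.6420e-05 1.9926e-04
  Equil      0.00264    0.09724     0.1434
  solve Keq expr → x = 6.6420e-05; check Q = 1.5570e+04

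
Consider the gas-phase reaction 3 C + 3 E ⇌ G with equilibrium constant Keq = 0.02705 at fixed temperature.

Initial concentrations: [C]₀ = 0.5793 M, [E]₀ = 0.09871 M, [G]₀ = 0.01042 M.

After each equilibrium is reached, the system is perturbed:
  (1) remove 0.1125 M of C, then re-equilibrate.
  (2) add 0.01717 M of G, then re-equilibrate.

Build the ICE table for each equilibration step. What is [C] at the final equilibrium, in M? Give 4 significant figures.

Q₀ = 55.73 vs Keq = 0.02705 ⇒ Q>K, reverse
Step 1:
                    C           E           G
  init         0.5793     0.09871     0.01042
  Δ           0.03122     0.03122    -0.01041
  eq           0.6105      0.1299  1.3502e-05
  solve Keq expr → x = -0.01041; check Q = 0.02705
Then remove 0.1125 M of C.
Step 2:
                    C           E           G
  init          0.498      0.1299  1.3502e-05
  Δ        1.8507e-05  1.8507e-05 -6.1690e-06
  eq            0.498      0.1299  7.3327e-06
  solve Keq expr → x = -6.1690e-06; check Q = 0.02705
Then add 0.01717 M of G.
Step 3:
                    C           E           G
  init          0.498      0.1299     0.01718
  Δ           0.05145     0.05145    -0.01715
  eq           0.5495      0.1814  2.6789e-05
  solve Keq expr → x = -0.01715; check Q = 0.02705

[C]_eq = 0.5495 M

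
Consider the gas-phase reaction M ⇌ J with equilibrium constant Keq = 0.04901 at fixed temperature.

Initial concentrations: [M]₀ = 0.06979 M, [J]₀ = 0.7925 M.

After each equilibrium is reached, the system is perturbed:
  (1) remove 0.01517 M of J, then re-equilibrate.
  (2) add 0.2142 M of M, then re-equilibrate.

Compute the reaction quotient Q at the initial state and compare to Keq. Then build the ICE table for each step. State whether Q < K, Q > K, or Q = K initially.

Q₀ = 11.36 vs Keq = 0.04901 ⇒ Q>K, reverse
Step 1:
                   M          J
  I          0.06979     0.7925
  C           0.7522    -0.7522
  E            0.822    0.04029
  solve Keq expr → x = -0.7522; check Q = 0.04901
Then remove 0.01517 M of J.
Step 2:
                   M          J
  I            0.822    0.02512
  C         -0.01446    0.01446
  E           0.8075    0.03958
  solve Keq expr → x = 0.01446; check Q = 0.04901
Then add 0.2142 M of M.
Step 3:
                   M          J
  I            1.022    0.03958
  C         -0.01001    0.01001
  E            1.012    0.04959
  solve Keq expr → x = 0.01001; check Q = 0.04901

Q₀ = 11.36; Q > K (proceeds reverse)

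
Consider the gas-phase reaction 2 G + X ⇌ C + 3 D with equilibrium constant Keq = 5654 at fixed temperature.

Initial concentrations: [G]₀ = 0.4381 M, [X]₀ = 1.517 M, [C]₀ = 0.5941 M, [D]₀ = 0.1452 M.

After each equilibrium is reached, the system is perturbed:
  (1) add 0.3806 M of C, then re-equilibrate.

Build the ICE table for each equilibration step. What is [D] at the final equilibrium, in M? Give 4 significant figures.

[D]_eq = 0.789 M

Q₀ = 0.006246 vs Keq = 5654 ⇒ Q<K, forward
Step 1:
                   G          X          C          D
  Initial     0.4381      1.517     0.5941     0.1452
  Change     -0.4307    -0.2154     0.2154     0.6461
  Equil     0.007382      1.302     0.8095     0.7913
  solve Keq expr → x = 0.2154; check Q = 5654
Then add 0.3806 M of C.
Step 2:
                   G          X          C          D
  Initial   0.007382      1.302       1.19     0.7913
  Change    0.001525 7.6226e-04 -7.6226e-04  -0.002287
  Equil     0.008906      1.302      1.189      0.789
  solve Keq expr → x = -7.6226e-04; check Q = 5654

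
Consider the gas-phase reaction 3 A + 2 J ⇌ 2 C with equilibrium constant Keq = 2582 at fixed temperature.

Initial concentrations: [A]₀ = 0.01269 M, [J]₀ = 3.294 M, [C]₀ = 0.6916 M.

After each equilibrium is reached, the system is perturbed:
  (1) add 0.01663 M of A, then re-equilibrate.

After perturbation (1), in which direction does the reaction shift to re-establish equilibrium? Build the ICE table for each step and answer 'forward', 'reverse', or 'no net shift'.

Q₀ = 2.1571e+04 vs Keq = 2582 ⇒ Q>K, reverse
Step 1:
                    A           J           C
  init        0.01269       3.294      0.6916
  Δ            0.0128    0.008535   -0.008535
  eq          0.02549       3.303      0.6831
  solve Keq expr → x = -0.004268; check Q = 2582
Then add 0.01663 M of A.
Step 2:
                    A           J           C
  init        0.04212       3.303      0.6831
  Δ           -0.0163    -0.01087     0.01087
  eq          0.02582       3.292      0.6939
  solve Keq expr → x = 0.005435; check Q = 2582

Direction: forward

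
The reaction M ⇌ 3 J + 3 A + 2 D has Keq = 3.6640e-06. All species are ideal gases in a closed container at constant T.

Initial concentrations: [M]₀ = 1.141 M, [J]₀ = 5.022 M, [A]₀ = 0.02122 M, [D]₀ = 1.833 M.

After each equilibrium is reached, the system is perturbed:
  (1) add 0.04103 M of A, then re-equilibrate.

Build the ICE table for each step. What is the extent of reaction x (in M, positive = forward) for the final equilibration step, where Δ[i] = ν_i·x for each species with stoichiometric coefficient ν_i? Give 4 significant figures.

Q₀ = 0.003564 vs Keq = 3.6640e-06 ⇒ Q>K, reverse
Step 1:
                    M           J           A           D
  init          1.141       5.022     0.02122       1.833
  Δ          0.006352    -0.01906    -0.01906     -0.0127
  eq            1.147       5.003    0.002164        1.82
  solve Keq expr → x = -0.006352; check Q = 3.6640e-06
Then add 0.04103 M of A.
Step 2:
                    M           J           A           D
  init          1.147       5.003     0.04319        1.82
  Δ           0.01366    -0.04098    -0.04098    -0.02732
  eq            1.161       4.962    0.002213       1.793
  solve Keq expr → x = -0.01366; check Q = 3.6640e-06

x = -0.01366 M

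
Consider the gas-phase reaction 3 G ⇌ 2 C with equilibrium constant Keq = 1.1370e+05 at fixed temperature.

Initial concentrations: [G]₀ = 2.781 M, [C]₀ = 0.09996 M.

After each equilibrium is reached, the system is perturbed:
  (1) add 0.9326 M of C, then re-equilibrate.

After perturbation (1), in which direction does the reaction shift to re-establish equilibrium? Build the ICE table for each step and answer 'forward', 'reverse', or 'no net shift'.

Q₀ = 4.6457e-04 vs Keq = 1.1370e+05 ⇒ Q<K, forward
Step 1:
                   G          C
  I            2.781    0.09996
  C           -2.749      1.833
  E          0.03203      1.933
  solve Keq expr → x = 0.9163; check Q = 1.1370e+05
Then add 0.9326 M of C.
Step 2:
                   G          C
  I          0.03203      2.865
  C         0.009552  -0.006368
  E          0.04158      2.859
  solve Keq expr → x = -0.003184; check Q = 1.1370e+05

Direction: reverse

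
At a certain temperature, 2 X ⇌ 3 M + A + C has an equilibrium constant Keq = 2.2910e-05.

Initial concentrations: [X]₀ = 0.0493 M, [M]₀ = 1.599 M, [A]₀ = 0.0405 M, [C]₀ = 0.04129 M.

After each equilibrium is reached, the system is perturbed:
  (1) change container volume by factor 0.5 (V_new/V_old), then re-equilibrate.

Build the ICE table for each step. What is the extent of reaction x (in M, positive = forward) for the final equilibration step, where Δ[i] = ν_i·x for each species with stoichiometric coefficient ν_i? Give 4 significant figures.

Q₀ = 2.813 vs Keq = 2.2910e-05 ⇒ Q>K, reverse
Step 1:
                   X          M          A          C
  I           0.0493      1.599     0.0405    0.04129
  C          0.08074    -0.1211   -0.04037   -0.04037
  E             0.13      1.478 1.3040e-04 9.2040e-04
  solve Keq expr → x = -0.04037; check Q = 2.2910e-05
Then change container volume by factor 0.5 (V_new/V_old).
Step 2:
                   X          M          A          C
  I           0.2601      2.956 2.6080e-04   0.001841
  C       4.4707e-04 -6.7061e-04 -2.2354e-04 -2.2354e-04
  E           0.2605      2.955 3.7258e-05   0.001617
  solve Keq expr → x = -2.2354e-04; check Q = 2.2910e-05

x = -2.2354e-04 M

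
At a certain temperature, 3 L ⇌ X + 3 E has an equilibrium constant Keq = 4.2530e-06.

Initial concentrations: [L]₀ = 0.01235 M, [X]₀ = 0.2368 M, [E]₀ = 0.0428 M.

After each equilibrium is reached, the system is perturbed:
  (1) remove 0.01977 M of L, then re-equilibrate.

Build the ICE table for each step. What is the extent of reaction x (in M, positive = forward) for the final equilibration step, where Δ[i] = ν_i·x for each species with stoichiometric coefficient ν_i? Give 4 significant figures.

Q₀ = 9.856 vs Keq = 4.2530e-06 ⇒ Q>K, reverse
Step 1:
                   L          X          E
  init       0.01235     0.2368     0.0428
  Δ          0.04136   -0.01379   -0.04136
  eq         0.05371      0.223   0.001435
  solve Keq expr → x = -0.01379; check Q = 4.2530e-06
Then remove 0.01977 M of L.
Step 2:
                   L          X          E
  init       0.03394      0.223   0.001435
  Δ       5.1422e-04 -1.7141e-04 -5.1422e-04
  eq         0.03446     0.2228 9.2088e-04
  solve Keq expr → x = -1.7141e-04; check Q = 4.2530e-06

x = -1.7141e-04 M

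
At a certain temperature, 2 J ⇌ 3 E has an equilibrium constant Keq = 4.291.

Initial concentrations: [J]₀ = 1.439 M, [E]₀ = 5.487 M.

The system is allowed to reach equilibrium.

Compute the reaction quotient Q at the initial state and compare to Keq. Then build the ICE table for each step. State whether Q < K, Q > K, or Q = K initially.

Q₀ = 79.78 vs Keq = 4.291 ⇒ Q>K, reverse
Step 1:
                   J          E
  Initial      1.439      5.487
  Change       1.457     -2.185
  Equil        2.896      3.302
  solve Keq expr → x = -0.7285; check Q = 4.291

Q₀ = 79.78; Q > K (proceeds reverse)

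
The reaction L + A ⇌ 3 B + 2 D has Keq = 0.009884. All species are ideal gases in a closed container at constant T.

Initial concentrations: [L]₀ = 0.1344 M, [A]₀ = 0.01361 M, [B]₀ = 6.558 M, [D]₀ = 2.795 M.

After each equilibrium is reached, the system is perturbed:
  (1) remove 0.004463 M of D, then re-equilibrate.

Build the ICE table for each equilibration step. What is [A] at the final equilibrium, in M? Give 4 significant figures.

Q₀ = 1.2045e+06 vs Keq = 0.009884 ⇒ Q>K, reverse
Step 1:
                   L          A          B          D
  I           0.1344    0.01361      6.558      2.795
  C            1.378      1.378     -4.135     -2.757
  E            1.513      1.392      2.423    0.03825
  solve Keq expr → x = -1.378; check Q = 0.009884
Then remove 0.004463 M of D.
Step 2:
                   L          A          B          D
  I            1.513      1.392      2.423    0.03379
  C        -0.002128  -0.002128   0.006385   0.004256
  E            1.511       1.39      2.429    0.03805
  solve Keq expr → x = 0.002128; check Q = 0.009884

[A]_eq = 1.39 M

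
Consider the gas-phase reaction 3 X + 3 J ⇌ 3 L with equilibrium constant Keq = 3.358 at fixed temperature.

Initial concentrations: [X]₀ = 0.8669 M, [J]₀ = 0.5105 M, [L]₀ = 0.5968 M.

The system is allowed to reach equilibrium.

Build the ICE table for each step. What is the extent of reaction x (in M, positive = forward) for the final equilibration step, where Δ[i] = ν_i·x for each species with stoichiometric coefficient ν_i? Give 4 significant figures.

x = 0.007251 M

Q₀ = 2.452 vs Keq = 3.358 ⇒ Q<K, forward
Step 1:
                    X           J           L
  Initial      0.8669      0.5105      0.5968
  Change     -0.02175    -0.02175     0.02175
  Equil        0.8451      0.4887      0.6186
  solve Keq expr → x = 0.007251; check Q = 3.358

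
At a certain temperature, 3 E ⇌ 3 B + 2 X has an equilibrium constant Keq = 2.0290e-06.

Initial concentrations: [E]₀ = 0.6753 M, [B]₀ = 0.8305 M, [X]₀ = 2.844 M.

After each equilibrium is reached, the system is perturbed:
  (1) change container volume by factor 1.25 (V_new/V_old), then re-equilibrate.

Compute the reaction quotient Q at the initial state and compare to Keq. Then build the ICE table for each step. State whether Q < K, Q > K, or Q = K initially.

Q₀ = 15.04; Q > K (proceeds reverse)

Q₀ = 15.04 vs Keq = 2.0290e-06 ⇒ Q>K, reverse
Step 1:
                  E         B         X
  I          0.6753    0.8305     2.844
  C          0.8196   -0.8196   -0.5464
  E           1.495   0.01087     2.298
  solve Keq expr → x = -0.2732; check Q = 2.0290e-06
Then change container volume by factor 1.25 (V_new/V_old).
Step 2:
                  E         B         X
  I           1.196  0.008695     1.838
  C        -0.00138   0.00138 9.1981e-04
  E           1.195   0.01008     1.839
  solve Keq expr → x = 4.5991e-04; check Q = 2.0290e-06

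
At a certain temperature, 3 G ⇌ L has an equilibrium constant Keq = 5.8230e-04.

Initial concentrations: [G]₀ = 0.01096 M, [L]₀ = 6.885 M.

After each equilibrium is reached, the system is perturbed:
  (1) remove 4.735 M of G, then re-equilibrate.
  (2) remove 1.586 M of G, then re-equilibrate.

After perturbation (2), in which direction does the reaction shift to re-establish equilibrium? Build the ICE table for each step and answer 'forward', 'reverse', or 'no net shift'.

Direction: reverse

Q₀ = 5.2296e+06 vs Keq = 5.8230e-04 ⇒ Q>K, reverse
Step 1:
                   G          L
  I          0.01096      6.885
  C            14.88     -4.961
  E            14.89      1.924
  solve Keq expr → x = -4.961; check Q = 5.8230e-04
Then remove 4.735 M of G.
Step 2:
                   G          L
  I            10.16      1.924
  C            2.351    -0.7838
  E            12.51       1.14
  solve Keq expr → x = -0.7838; check Q = 5.8230e-04
Then remove 1.586 M of G.
Step 3:
                   G          L
  I            10.92       1.14
  C           0.6862    -0.2287
  E            11.61     0.9114
  solve Keq expr → x = -0.2287; check Q = 5.8230e-04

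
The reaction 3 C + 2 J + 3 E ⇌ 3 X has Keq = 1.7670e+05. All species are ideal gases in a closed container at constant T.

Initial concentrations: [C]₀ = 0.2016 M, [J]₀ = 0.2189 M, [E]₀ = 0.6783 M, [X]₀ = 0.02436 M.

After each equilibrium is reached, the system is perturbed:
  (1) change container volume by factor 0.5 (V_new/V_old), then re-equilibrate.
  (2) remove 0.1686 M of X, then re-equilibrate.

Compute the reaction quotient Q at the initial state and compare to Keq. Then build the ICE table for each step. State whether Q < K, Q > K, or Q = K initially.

Q₀ = 0.118; Q < K (proceeds forward)

Q₀ = 0.118 vs Keq = 1.7670e+05 ⇒ Q<K, forward
Step 1:
                    C           J           E           X
  I            0.2016      0.2189      0.6783     0.02436
  C           -0.1708     -0.1139     -0.1708      0.1708
  E           0.03079       0.105      0.5075      0.1952
  solve Keq expr → x = 0.05694; check Q = 1.7670e+05
Then change container volume by factor 0.5 (V_new/V_old).
Step 2:
                    C           J           E           X
  I           0.06158      0.2101       1.015      0.3903
  C          -0.03755    -0.02503    -0.03755     0.03755
  E           0.02403       0.185      0.9774      0.4279
  solve Keq expr → x = 0.01252; check Q = 1.7670e+05
Then remove 0.1686 M of X.
Step 3:
                    C           J           E           X
  I           0.02403       0.185      0.9774      0.2593
  C         -0.008536   -0.005691   -0.008536    0.008536
  E           0.01549      0.1793      0.9689      0.2678
  solve Keq expr → x = 0.002845; check Q = 1.7670e+05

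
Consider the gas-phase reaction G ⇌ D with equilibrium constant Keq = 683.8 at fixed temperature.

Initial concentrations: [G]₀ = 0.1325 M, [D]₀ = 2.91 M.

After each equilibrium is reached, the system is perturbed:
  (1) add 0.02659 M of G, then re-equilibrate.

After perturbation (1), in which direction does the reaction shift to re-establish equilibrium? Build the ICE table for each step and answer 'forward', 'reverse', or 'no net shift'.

Q₀ = 21.96 vs Keq = 683.8 ⇒ Q<K, forward
Step 1:
                    G           D
  Initial      0.1325        2.91
  Change      -0.1281      0.1281
  Equil      0.004443       3.038
  solve Keq expr → x = 0.1281; check Q = 683.8
Then add 0.02659 M of G.
Step 2:
                    G           D
  Initial     0.03103       3.038
  Change     -0.02655     0.02655
  Equil      0.004482       3.065
  solve Keq expr → x = 0.02655; check Q = 683.8

Direction: forward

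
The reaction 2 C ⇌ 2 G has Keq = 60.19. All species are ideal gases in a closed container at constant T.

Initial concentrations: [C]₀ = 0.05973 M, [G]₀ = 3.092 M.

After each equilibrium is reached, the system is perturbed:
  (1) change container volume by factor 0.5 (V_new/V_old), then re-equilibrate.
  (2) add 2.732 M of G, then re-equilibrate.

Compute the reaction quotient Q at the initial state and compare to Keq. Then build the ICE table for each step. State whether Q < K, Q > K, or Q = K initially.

Q₀ = 2680; Q > K (proceeds reverse)

Q₀ = 2680 vs Keq = 60.19 ⇒ Q>K, reverse
Step 1:
                  C         G
  init      0.05973     3.092
  Δ          0.3001   -0.3001
  eq         0.3599     2.792
  solve Keq expr → x = -0.1501; check Q = 60.19
Then change container volume by factor 0.5 (V_new/V_old).
Step 2:
                  C         G
  init       0.7197     5.584
  Δ               0         0
  eq         0.7197     5.584
  solve Keq expr → x = 0; check Q = 60.19
Then add 2.732 M of G.
Step 3:
                  C         G
  init       0.7197     8.316
  Δ          0.3119   -0.3119
  eq          1.032     8.004
  solve Keq expr → x = -0.156; check Q = 60.19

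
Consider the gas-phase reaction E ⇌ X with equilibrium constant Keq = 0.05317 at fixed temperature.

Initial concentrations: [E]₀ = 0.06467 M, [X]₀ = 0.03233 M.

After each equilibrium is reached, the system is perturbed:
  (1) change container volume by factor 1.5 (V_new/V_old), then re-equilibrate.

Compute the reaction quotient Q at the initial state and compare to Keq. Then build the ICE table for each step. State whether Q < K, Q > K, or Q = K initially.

Q₀ = 0.4999 vs Keq = 0.05317 ⇒ Q>K, reverse
Step 1:
                    E           X
  Initial     0.06467     0.03233
  Change      0.02743    -0.02743
  Equil        0.0921    0.004897
  solve Keq expr → x = -0.02743; check Q = 0.05317
Then change container volume by factor 1.5 (V_new/V_old).
Step 2:
                    E           X
  Initial      0.0614    0.003265
  Change            0           0
  Equil        0.0614    0.003265
  solve Keq expr → x = 0; check Q = 0.05317

Q₀ = 0.4999; Q > K (proceeds reverse)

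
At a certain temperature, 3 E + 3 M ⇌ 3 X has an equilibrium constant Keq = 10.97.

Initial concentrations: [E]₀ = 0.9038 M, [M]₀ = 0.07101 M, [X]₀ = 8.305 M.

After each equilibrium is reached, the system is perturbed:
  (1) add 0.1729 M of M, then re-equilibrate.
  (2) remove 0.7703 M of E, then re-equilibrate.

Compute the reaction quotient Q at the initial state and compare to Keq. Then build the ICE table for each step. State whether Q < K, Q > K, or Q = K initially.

Q₀ = 2.1669e+06; Q > K (proceeds reverse)

Q₀ = 2.1669e+06 vs Keq = 10.97 ⇒ Q>K, reverse
Step 1:
                    E           M           X
  Initial      0.9038     0.07101       8.305
  Change        1.332       1.332      -1.332
  Equil         2.236       1.403       6.973
  solve Keq expr → x = -0.4441; check Q = 10.97
Then add 0.1729 M of M.
Step 2:
                    E           M           X
  Initial       2.236       1.576       6.973
  Change     -0.09272    -0.09272     0.09272
  Equil         2.143       1.484       7.065
  solve Keq expr → x = 0.03091; check Q = 10.97
Then remove 0.7703 M of E.
Step 3:
                    E           M           X
  Initial       1.373       1.484       7.065
  Change       0.3155      0.3155     -0.3155
  Equil         1.689       1.799        6.75
  solve Keq expr → x = -0.1052; check Q = 10.97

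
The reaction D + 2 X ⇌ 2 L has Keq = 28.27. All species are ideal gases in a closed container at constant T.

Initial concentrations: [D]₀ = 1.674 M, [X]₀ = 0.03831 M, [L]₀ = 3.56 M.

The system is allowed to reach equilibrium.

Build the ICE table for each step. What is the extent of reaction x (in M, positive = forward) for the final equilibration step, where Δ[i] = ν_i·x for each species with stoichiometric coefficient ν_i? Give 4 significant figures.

x = -0.1983 M

Q₀ = 5158 vs Keq = 28.27 ⇒ Q>K, reverse
Step 1:
                  D         X         L
  init        1.674   0.03831      3.56
  Δ          0.1983    0.3965   -0.3965
  eq          1.872    0.4348     3.163
  solve Keq expr → x = -0.1983; check Q = 28.27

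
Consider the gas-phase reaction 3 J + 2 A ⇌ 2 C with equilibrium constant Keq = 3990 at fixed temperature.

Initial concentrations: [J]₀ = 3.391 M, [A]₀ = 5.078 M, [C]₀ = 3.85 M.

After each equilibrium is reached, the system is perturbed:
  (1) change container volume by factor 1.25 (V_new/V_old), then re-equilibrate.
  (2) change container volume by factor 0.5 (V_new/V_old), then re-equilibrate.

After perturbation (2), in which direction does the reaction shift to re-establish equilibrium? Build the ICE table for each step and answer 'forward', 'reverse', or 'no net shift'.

Q₀ = 0.01474 vs Keq = 3990 ⇒ Q<K, forward
Step 1:
                   J          A          C
  init         3.391      5.078       3.85
  Δ           -3.288     -2.192      2.192
  eq          0.1032      2.886      6.042
  solve Keq expr → x = 1.096; check Q = 3990
Then change container volume by factor 1.25 (V_new/V_old).
Step 2:
                   J          A          C
  init       0.08254      2.309      4.834
  Δ          0.02005    0.01337   -0.01337
  eq          0.1026      2.322       4.82
  solve Keq expr → x = -0.006683; check Q = 3990
Then change container volume by factor 0.5 (V_new/V_old).
Step 3:
                   J          A          C
  init        0.2052      4.645       9.64
  Δ          -0.1011    -0.0674     0.0674
  eq          0.1041      4.577      9.708
  solve Keq expr → x = 0.0337; check Q = 3990

Direction: forward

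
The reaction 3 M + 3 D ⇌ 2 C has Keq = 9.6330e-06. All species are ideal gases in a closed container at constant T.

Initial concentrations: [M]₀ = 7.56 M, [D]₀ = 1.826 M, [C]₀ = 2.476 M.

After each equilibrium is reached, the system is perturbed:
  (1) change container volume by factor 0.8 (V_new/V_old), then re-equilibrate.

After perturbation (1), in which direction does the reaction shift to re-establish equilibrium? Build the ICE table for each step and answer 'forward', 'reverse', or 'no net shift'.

Direction: forward

Q₀ = 0.00233 vs Keq = 9.6330e-06 ⇒ Q>K, reverse
Step 1:
                   M          D          C
  init          7.56      1.826      2.476
  Δ            2.426      2.426     -1.617
  eq           9.986      4.252     0.8587
  solve Keq expr → x = -0.8086; check Q = 9.6330e-06
Then change container volume by factor 0.8 (V_new/V_old).
Step 2:
                   M          D          C
  init         12.48      5.315      1.073
  Δ          -0.4631    -0.4631     0.3088
  eq           12.02      4.852      1.382
  solve Keq expr → x = 0.1544; check Q = 9.6330e-06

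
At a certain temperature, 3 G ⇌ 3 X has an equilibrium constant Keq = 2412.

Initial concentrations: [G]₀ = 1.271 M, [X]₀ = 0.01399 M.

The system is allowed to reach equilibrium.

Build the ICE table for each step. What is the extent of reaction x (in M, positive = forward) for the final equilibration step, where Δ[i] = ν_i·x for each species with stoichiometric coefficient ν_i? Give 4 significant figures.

Q₀ = 1.3336e-06 vs Keq = 2412 ⇒ Q<K, forward
Step 1:
                    G           X
  I             1.271     0.01399
  C            -1.182       1.182
  E           0.08917       1.196
  solve Keq expr → x = 0.3939; check Q = 2412

x = 0.3939 M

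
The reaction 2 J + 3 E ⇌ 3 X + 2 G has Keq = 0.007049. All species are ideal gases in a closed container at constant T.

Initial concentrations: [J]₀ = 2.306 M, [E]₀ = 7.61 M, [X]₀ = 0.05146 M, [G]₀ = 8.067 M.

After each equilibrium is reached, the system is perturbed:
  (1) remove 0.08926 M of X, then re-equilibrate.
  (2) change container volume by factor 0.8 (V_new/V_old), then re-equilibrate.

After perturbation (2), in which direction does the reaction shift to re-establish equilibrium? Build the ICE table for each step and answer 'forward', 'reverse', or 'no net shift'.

Q₀ = 3.7841e-06 vs Keq = 0.007049 ⇒ Q<K, forward
Step 1:
                    J           E           X           G
  Initial       2.306        7.61     0.05146       8.067
  Change      -0.3155     -0.4733      0.4733      0.3155
  Equil          1.99       7.137      0.5247       8.383
  solve Keq expr → x = 0.1578; check Q = 0.007049
Then remove 0.08926 M of X.
Step 2:
                    J           E           X           G
  Initial        1.99       7.137      0.4355       8.383
  Change      -0.0489    -0.07335     0.07335      0.0489
  Equil         1.942       7.063      0.5088       8.431
  solve Keq expr → x = 0.02445; check Q = 0.007049
Then change container volume by factor 0.8 (V_new/V_old).
Step 3:
                    J           E           X           G
  Initial       2.427       8.829       0.636       10.54
  Change            0           0           0           0
  Equil         2.427       8.829       0.636       10.54
  solve Keq expr → x = 0; check Q = 0.007049

Direction: no net shift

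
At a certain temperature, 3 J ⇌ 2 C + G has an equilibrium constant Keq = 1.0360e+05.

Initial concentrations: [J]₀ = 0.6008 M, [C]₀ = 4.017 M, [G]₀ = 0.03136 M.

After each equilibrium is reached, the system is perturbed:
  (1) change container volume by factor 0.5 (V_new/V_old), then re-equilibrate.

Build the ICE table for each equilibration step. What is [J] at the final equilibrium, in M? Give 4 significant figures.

Q₀ = 2.333 vs Keq = 1.0360e+05 ⇒ Q<K, forward
Step 1:
                   J          C          G
  Initial     0.6008      4.017    0.03136
  Change     -0.5663     0.3775     0.1888
  Equil      0.03449      4.395     0.2201
  solve Keq expr → x = 0.1888; check Q = 1.0360e+05
Then change container volume by factor 0.5 (V_new/V_old).
Step 2:
                   J          C          G
  Initial    0.06898      8.789     0.4403
  Change           0          0          0
  Equil      0.06898      8.789     0.4403
  solve Keq expr → x = 0; check Q = 1.0360e+05

[J]_eq = 0.06898 M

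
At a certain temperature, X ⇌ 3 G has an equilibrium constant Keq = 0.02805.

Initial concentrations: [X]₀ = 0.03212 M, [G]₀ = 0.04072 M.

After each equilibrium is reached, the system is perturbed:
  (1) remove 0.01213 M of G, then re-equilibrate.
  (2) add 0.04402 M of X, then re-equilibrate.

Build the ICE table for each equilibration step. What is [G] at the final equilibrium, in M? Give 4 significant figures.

[G]_eq = 0.1109 M

Q₀ = 0.002102 vs Keq = 0.02805 ⇒ Q<K, forward
Step 1:
                  X         G
  I         0.03212   0.04072
  C        -0.01335   0.04004
  E         0.01877   0.08076
  solve Keq expr → x = 0.01335; check Q = 0.02805
Then remove 0.01213 M of G.
Step 2:
                  X         G
  I         0.01877   0.06863
  C       -0.002691  0.008072
  E         0.01608    0.0767
  solve Keq expr → x = 0.002691; check Q = 0.02805
Then add 0.04402 M of X.
Step 3:
                  X         G
  I          0.0601    0.0767
  C        -0.01142   0.03425
  E         0.04869    0.1109
  solve Keq expr → x = 0.01142; check Q = 0.02805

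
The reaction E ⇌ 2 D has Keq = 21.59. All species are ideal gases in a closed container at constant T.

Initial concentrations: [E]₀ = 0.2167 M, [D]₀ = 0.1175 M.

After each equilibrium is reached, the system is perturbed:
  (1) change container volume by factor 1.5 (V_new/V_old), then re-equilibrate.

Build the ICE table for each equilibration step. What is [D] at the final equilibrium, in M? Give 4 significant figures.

Q₀ = 0.06371 vs Keq = 21.59 ⇒ Q<K, forward
Step 1:
                  E         D
  init       0.2167    0.1175
  Δ         -0.2039    0.4078
  eq        0.01278    0.5253
  solve Keq expr → x = 0.2039; check Q = 21.59
Then change container volume by factor 1.5 (V_new/V_old).
Step 2:
                  E         D
  init     0.008522    0.3502
  Δ       -0.002666  0.005333
  eq       0.005855    0.3556
  solve Keq expr → x = 0.002666; check Q = 21.59

[D]_eq = 0.3556 M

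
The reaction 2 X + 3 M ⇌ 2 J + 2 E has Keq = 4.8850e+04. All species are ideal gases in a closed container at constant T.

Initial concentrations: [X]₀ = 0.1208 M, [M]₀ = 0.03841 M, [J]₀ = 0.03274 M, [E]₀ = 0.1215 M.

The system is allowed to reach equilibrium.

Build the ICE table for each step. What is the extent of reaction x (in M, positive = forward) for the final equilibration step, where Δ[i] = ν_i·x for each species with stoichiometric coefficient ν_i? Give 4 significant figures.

x = 0.01111 M

Q₀ = 19.14 vs Keq = 4.8850e+04 ⇒ Q<K, forward
Step 1:
                   X          M          J          E
  Initial     0.1208    0.03841    0.03274     0.1215
  Change    -0.02222   -0.03333    0.02222    0.02222
  Equil      0.09858   0.005084    0.05496     0.1437
  solve Keq expr → x = 0.01111; check Q = 4.8850e+04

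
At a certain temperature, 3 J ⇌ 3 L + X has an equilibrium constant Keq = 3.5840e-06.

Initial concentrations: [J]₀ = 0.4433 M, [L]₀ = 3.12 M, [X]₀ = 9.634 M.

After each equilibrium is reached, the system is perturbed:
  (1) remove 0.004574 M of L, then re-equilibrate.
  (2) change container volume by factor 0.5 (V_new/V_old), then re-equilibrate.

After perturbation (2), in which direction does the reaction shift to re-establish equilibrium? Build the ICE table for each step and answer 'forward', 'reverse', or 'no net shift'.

Direction: reverse

Q₀ = 3359 vs Keq = 3.5840e-06 ⇒ Q>K, reverse
Step 1:
                  J         L         X
  init       0.4433      3.12     9.634
  Δ           3.094    -3.094    -1.031
  eq          3.537   0.02642     8.603
  solve Keq expr → x = -1.031; check Q = 3.5840e-06
Then remove 0.004574 M of L.
Step 2:
                  J         L         X
  init        3.537   0.02184     8.603
  Δ       -0.004539  0.004539  0.001513
  eq          3.532   0.02638     8.604
  solve Keq expr → x = 0.001513; check Q = 3.5840e-06
Then change container volume by factor 0.5 (V_new/V_old).
Step 3:
                  J         L         X
  init        7.065   0.05276     17.21
  Δ         0.01082  -0.01082 -0.003606
  eq          7.076   0.04194     17.21
  solve Keq expr → x = -0.003606; check Q = 3.5840e-06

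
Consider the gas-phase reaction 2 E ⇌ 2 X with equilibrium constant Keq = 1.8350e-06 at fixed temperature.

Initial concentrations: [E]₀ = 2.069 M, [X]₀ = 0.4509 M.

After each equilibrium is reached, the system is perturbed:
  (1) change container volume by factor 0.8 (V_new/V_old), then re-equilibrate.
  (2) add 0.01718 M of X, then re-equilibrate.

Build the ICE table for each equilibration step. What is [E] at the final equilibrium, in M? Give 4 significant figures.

Q₀ = 0.04749 vs Keq = 1.8350e-06 ⇒ Q>K, reverse
Step 1:
                  E         X
  I           2.069    0.4509
  C          0.4475   -0.4475
  E           2.516  0.003409
  solve Keq expr → x = -0.2237; check Q = 1.8350e-06
Then change container volume by factor 0.8 (V_new/V_old).
Step 2:
                  E         X
  I           3.146  0.004261
  C               0         0
  E           3.146  0.004261
  solve Keq expr → x = 0; check Q = 1.8350e-06
Then add 0.01718 M of X.
Step 3:
                  E         X
  I           3.146   0.02144
  C         0.01716  -0.01716
  E           3.163  0.004284
  solve Keq expr → x = -0.008578; check Q = 1.8350e-06

[E]_eq = 3.163 M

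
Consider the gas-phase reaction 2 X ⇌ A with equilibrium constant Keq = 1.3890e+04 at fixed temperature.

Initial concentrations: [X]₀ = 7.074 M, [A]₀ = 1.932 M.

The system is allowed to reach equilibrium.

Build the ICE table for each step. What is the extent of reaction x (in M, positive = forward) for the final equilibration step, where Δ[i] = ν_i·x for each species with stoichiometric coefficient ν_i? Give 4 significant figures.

x = 3.527 M

Q₀ = 0.03861 vs Keq = 1.3890e+04 ⇒ Q<K, forward
Step 1:
                   X          A
  Initial      7.074      1.932
  Change      -7.054      3.527
  Equil      0.01982      5.459
  solve Keq expr → x = 3.527; check Q = 1.3890e+04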